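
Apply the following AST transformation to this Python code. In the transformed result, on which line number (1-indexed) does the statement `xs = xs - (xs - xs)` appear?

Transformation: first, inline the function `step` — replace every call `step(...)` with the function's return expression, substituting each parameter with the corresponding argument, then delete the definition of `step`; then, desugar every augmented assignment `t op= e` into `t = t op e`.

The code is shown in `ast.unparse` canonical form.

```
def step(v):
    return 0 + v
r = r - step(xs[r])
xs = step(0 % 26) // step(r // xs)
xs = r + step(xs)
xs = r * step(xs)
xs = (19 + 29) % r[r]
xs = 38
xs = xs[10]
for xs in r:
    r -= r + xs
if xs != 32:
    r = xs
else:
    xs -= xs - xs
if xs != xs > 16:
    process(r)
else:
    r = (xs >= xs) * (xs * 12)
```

13

Transformed code:
r = r - (0 + xs[r])
xs = (0 + 0 % 26) // (0 + r // xs)
xs = r + (0 + xs)
xs = r * (0 + xs)
xs = (19 + 29) % r[r]
xs = 38
xs = xs[10]
for xs in r:
    r = r - (r + xs)
if xs != 32:
    r = xs
else:
    xs = xs - (xs - xs)
if xs != xs > 16:
    process(r)
else:
    r = (xs >= xs) * (xs * 12)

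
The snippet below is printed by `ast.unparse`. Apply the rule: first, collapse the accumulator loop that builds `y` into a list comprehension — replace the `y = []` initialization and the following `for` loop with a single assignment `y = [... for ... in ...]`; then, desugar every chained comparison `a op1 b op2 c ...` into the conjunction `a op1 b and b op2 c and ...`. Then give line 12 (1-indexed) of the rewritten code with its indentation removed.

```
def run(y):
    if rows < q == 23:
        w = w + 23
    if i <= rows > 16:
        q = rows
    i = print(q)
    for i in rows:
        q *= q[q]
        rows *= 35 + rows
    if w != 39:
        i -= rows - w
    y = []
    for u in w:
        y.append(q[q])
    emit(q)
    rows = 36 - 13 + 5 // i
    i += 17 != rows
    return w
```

y = [q[q] for u in w]

Transformed code:
def run(y):
    if rows < q and q == 23:
        w = w + 23
    if i <= rows and rows > 16:
        q = rows
    i = print(q)
    for i in rows:
        q *= q[q]
        rows *= 35 + rows
    if w != 39:
        i -= rows - w
    y = [q[q] for u in w]
    emit(q)
    rows = 36 - 13 + 5 // i
    i += 17 != rows
    return w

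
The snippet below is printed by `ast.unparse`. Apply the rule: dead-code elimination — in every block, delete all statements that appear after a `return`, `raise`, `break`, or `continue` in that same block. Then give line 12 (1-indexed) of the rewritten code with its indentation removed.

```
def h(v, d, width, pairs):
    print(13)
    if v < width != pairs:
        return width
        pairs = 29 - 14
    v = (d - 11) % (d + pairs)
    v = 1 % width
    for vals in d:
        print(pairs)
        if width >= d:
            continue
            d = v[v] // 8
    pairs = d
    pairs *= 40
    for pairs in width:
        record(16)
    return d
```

Transformed code:
def h(v, d, width, pairs):
    print(13)
    if v < width != pairs:
        return width
    v = (d - 11) % (d + pairs)
    v = 1 % width
    for vals in d:
        print(pairs)
        if width >= d:
            continue
    pairs = d
    pairs *= 40
    for pairs in width:
        record(16)
    return d

pairs *= 40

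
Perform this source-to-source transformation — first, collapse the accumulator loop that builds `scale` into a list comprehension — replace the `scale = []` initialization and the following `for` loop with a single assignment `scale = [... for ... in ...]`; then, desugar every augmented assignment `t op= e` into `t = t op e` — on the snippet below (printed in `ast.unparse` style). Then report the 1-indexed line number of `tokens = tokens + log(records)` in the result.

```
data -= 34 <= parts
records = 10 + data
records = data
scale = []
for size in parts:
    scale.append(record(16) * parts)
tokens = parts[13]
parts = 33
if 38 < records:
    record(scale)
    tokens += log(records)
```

9

Transformed code:
data = data - (34 <= parts)
records = 10 + data
records = data
scale = [record(16) * parts for size in parts]
tokens = parts[13]
parts = 33
if 38 < records:
    record(scale)
    tokens = tokens + log(records)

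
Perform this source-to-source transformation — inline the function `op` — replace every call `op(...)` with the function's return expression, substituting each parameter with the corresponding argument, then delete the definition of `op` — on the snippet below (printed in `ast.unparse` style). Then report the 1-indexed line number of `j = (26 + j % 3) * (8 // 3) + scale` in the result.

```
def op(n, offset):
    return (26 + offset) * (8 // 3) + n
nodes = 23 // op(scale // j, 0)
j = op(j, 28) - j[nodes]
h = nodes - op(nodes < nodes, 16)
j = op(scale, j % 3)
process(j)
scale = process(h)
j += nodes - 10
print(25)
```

Transformed code:
nodes = 23 // ((26 + 0) * (8 // 3) + scale // j)
j = (26 + 28) * (8 // 3) + j - j[nodes]
h = nodes - ((26 + 16) * (8 // 3) + (nodes < nodes))
j = (26 + j % 3) * (8 // 3) + scale
process(j)
scale = process(h)
j += nodes - 10
print(25)

4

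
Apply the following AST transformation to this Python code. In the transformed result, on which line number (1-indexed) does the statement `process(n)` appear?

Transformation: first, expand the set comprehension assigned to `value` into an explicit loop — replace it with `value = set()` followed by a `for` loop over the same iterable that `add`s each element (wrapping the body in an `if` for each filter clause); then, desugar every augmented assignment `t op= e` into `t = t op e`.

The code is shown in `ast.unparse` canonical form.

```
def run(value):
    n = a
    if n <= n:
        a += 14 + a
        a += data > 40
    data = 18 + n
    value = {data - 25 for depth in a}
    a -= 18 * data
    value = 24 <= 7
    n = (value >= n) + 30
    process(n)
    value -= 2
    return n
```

13

Transformed code:
def run(value):
    n = a
    if n <= n:
        a = a + (14 + a)
        a = a + (data > 40)
    data = 18 + n
    value = set()
    for depth in a:
        value.add(data - 25)
    a = a - 18 * data
    value = 24 <= 7
    n = (value >= n) + 30
    process(n)
    value = value - 2
    return n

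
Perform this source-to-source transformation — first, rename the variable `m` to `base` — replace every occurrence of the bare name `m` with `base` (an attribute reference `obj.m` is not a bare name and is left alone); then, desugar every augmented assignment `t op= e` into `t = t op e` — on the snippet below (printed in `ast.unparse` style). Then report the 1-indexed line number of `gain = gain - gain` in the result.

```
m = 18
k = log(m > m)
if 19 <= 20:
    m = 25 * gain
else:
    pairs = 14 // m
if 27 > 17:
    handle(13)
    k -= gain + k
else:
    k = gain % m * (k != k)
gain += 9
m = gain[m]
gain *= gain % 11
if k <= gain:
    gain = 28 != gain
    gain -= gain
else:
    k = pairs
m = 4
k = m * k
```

Transformed code:
base = 18
k = log(base > base)
if 19 <= 20:
    base = 25 * gain
else:
    pairs = 14 // base
if 27 > 17:
    handle(13)
    k = k - (gain + k)
else:
    k = gain % base * (k != k)
gain = gain + 9
base = gain[base]
gain = gain * (gain % 11)
if k <= gain:
    gain = 28 != gain
    gain = gain - gain
else:
    k = pairs
base = 4
k = base * k

17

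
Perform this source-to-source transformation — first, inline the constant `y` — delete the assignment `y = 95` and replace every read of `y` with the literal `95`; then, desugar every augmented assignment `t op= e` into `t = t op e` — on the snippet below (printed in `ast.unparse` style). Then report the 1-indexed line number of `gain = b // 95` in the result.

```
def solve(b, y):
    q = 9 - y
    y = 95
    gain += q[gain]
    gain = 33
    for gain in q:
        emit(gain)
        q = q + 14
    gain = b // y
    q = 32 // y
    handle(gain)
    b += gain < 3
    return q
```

8

Transformed code:
def solve(b, y):
    q = 9 - 95
    gain = gain + q[gain]
    gain = 33
    for gain in q:
        emit(gain)
        q = q + 14
    gain = b // 95
    q = 32 // 95
    handle(gain)
    b = b + (gain < 3)
    return q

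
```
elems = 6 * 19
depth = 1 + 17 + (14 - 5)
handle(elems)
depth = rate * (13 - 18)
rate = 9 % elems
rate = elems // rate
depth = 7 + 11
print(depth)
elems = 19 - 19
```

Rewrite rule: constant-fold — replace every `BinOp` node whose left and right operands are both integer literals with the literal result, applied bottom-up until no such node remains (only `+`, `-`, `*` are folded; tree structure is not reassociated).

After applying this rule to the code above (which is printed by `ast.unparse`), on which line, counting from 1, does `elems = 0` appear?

9

Transformed code:
elems = 114
depth = 27
handle(elems)
depth = rate * -5
rate = 9 % elems
rate = elems // rate
depth = 18
print(depth)
elems = 0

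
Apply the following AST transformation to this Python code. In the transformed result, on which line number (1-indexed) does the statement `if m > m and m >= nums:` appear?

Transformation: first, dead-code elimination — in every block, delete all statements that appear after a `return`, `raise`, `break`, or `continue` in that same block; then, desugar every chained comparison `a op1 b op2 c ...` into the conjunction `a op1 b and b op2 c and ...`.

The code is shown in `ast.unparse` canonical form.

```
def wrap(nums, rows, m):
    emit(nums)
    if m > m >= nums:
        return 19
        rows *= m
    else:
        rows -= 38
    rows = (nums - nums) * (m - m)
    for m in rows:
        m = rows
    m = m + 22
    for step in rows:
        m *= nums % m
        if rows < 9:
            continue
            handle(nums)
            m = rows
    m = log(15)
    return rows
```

Transformed code:
def wrap(nums, rows, m):
    emit(nums)
    if m > m and m >= nums:
        return 19
    else:
        rows -= 38
    rows = (nums - nums) * (m - m)
    for m in rows:
        m = rows
    m = m + 22
    for step in rows:
        m *= nums % m
        if rows < 9:
            continue
    m = log(15)
    return rows

3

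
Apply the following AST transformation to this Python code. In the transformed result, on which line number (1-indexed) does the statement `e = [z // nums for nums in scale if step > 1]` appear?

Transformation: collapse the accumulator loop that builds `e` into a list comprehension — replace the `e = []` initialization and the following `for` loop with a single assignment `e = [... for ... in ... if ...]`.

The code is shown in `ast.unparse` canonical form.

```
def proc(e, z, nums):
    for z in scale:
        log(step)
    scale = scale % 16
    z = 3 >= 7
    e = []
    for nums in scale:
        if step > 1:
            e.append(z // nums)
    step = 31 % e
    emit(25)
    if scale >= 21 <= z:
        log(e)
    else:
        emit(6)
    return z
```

6

Transformed code:
def proc(e, z, nums):
    for z in scale:
        log(step)
    scale = scale % 16
    z = 3 >= 7
    e = [z // nums for nums in scale if step > 1]
    step = 31 % e
    emit(25)
    if scale >= 21 <= z:
        log(e)
    else:
        emit(6)
    return z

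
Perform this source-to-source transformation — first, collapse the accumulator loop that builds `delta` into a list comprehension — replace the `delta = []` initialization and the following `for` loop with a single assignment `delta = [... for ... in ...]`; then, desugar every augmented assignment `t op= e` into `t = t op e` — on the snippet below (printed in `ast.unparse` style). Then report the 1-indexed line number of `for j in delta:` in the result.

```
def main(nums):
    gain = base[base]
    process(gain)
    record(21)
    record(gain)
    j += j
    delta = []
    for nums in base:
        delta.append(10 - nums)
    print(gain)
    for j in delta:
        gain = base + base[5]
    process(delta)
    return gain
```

9

Transformed code:
def main(nums):
    gain = base[base]
    process(gain)
    record(21)
    record(gain)
    j = j + j
    delta = [10 - nums for nums in base]
    print(gain)
    for j in delta:
        gain = base + base[5]
    process(delta)
    return gain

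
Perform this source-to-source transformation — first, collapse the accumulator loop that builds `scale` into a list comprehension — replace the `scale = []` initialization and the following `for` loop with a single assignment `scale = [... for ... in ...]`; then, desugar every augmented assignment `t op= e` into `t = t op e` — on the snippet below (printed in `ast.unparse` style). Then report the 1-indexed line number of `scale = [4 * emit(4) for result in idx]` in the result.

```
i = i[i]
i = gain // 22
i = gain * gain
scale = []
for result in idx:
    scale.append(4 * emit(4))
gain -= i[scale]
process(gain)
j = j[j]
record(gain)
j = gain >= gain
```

Transformed code:
i = i[i]
i = gain // 22
i = gain * gain
scale = [4 * emit(4) for result in idx]
gain = gain - i[scale]
process(gain)
j = j[j]
record(gain)
j = gain >= gain

4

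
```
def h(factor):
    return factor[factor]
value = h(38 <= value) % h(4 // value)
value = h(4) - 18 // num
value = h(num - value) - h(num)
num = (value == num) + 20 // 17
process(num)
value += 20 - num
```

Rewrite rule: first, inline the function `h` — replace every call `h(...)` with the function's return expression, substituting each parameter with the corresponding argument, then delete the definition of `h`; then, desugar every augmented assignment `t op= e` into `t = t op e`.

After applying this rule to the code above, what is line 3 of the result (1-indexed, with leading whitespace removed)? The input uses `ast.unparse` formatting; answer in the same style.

value = (num - value)[num - value] - num[num]

Transformed code:
value = (38 <= value)[38 <= value] % (4 // value)[4 // value]
value = 4[4] - 18 // num
value = (num - value)[num - value] - num[num]
num = (value == num) + 20 // 17
process(num)
value = value + (20 - num)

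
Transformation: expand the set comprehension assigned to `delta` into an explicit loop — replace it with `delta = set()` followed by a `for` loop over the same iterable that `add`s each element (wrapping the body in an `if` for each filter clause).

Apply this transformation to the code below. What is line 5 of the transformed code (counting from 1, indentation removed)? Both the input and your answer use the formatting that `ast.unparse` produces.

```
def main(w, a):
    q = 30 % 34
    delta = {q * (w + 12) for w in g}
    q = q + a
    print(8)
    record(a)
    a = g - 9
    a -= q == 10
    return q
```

Transformed code:
def main(w, a):
    q = 30 % 34
    delta = set()
    for w in g:
        delta.add(q * (w + 12))
    q = q + a
    print(8)
    record(a)
    a = g - 9
    a -= q == 10
    return q

delta.add(q * (w + 12))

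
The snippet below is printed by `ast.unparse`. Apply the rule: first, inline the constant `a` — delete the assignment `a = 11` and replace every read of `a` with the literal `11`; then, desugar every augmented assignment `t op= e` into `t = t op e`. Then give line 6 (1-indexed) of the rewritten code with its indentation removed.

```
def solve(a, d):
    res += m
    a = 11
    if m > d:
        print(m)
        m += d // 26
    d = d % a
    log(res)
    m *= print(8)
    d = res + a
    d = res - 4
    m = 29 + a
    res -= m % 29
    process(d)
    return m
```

Transformed code:
def solve(a, d):
    res = res + m
    if m > d:
        print(m)
        m = m + d // 26
    d = d % 11
    log(res)
    m = m * print(8)
    d = res + 11
    d = res - 4
    m = 29 + 11
    res = res - m % 29
    process(d)
    return m

d = d % 11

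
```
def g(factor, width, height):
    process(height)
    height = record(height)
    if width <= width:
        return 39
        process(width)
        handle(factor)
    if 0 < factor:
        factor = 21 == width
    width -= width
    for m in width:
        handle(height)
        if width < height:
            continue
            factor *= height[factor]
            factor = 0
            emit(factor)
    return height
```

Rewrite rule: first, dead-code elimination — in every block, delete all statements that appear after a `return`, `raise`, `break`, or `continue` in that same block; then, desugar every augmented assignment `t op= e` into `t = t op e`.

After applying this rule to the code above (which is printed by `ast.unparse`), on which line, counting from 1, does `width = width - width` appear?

8

Transformed code:
def g(factor, width, height):
    process(height)
    height = record(height)
    if width <= width:
        return 39
    if 0 < factor:
        factor = 21 == width
    width = width - width
    for m in width:
        handle(height)
        if width < height:
            continue
    return height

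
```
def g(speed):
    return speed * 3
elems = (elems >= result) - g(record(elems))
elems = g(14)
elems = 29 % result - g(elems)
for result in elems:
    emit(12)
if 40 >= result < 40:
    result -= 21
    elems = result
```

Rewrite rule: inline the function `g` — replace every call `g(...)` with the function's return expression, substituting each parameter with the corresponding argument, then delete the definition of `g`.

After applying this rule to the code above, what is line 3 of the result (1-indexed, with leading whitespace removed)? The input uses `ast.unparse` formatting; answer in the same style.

elems = 29 % result - elems * 3

Transformed code:
elems = (elems >= result) - record(elems) * 3
elems = 14 * 3
elems = 29 % result - elems * 3
for result in elems:
    emit(12)
if 40 >= result < 40:
    result -= 21
    elems = result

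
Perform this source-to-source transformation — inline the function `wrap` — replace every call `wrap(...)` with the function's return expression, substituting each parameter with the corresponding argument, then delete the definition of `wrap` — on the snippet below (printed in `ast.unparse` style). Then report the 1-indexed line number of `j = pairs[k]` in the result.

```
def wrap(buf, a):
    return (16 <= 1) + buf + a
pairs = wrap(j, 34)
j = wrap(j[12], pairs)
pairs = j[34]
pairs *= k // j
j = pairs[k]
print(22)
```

Transformed code:
pairs = (16 <= 1) + j + 34
j = (16 <= 1) + j[12] + pairs
pairs = j[34]
pairs *= k // j
j = pairs[k]
print(22)

5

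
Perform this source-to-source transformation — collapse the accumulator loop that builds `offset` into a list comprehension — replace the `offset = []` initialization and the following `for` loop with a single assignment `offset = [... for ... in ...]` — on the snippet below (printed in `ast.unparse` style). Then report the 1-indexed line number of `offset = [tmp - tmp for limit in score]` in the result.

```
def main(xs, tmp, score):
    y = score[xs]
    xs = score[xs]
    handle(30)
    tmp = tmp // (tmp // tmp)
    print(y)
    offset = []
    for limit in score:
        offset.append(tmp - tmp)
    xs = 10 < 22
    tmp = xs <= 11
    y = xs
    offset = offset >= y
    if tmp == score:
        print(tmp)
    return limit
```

7

Transformed code:
def main(xs, tmp, score):
    y = score[xs]
    xs = score[xs]
    handle(30)
    tmp = tmp // (tmp // tmp)
    print(y)
    offset = [tmp - tmp for limit in score]
    xs = 10 < 22
    tmp = xs <= 11
    y = xs
    offset = offset >= y
    if tmp == score:
        print(tmp)
    return limit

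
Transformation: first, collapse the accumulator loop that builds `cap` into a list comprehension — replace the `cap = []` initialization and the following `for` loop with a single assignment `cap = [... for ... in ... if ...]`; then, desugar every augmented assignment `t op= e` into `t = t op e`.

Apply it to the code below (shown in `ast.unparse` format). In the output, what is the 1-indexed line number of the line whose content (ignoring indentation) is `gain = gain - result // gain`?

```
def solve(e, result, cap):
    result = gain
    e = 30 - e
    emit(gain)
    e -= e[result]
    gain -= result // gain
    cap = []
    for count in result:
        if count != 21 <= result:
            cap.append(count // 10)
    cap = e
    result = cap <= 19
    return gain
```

6

Transformed code:
def solve(e, result, cap):
    result = gain
    e = 30 - e
    emit(gain)
    e = e - e[result]
    gain = gain - result // gain
    cap = [count // 10 for count in result if count != 21 <= result]
    cap = e
    result = cap <= 19
    return gain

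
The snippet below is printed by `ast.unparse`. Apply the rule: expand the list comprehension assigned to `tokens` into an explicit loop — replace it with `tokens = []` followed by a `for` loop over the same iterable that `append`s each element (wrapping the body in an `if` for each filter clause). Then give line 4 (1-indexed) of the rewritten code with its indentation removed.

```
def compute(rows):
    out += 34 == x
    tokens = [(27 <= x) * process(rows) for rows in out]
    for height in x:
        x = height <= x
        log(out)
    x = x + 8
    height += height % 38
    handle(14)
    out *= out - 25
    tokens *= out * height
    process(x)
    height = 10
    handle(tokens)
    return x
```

for rows in out:

Transformed code:
def compute(rows):
    out += 34 == x
    tokens = []
    for rows in out:
        tokens.append((27 <= x) * process(rows))
    for height in x:
        x = height <= x
        log(out)
    x = x + 8
    height += height % 38
    handle(14)
    out *= out - 25
    tokens *= out * height
    process(x)
    height = 10
    handle(tokens)
    return x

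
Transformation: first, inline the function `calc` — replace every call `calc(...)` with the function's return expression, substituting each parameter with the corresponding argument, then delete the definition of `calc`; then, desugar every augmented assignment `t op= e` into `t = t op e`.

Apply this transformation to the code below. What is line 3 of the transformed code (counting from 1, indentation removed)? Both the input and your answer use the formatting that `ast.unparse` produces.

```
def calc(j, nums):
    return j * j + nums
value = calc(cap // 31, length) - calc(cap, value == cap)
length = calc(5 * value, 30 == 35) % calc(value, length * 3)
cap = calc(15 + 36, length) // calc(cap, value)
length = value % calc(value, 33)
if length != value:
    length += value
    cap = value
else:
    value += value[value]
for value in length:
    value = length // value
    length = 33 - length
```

cap = ((15 + 36) * (15 + 36) + length) // (cap * cap + value)

Transformed code:
value = cap // 31 * (cap // 31) + length - (cap * cap + (value == cap))
length = (5 * value * (5 * value) + (30 == 35)) % (value * value + length * 3)
cap = ((15 + 36) * (15 + 36) + length) // (cap * cap + value)
length = value % (value * value + 33)
if length != value:
    length = length + value
    cap = value
else:
    value = value + value[value]
for value in length:
    value = length // value
    length = 33 - length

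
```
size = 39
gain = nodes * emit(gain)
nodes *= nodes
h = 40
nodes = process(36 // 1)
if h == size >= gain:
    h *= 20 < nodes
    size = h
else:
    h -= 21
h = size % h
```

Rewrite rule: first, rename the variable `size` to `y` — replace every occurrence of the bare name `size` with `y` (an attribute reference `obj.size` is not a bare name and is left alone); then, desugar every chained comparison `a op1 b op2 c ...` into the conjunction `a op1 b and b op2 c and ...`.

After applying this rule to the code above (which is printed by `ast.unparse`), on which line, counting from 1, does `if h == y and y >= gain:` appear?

6

Transformed code:
y = 39
gain = nodes * emit(gain)
nodes *= nodes
h = 40
nodes = process(36 // 1)
if h == y and y >= gain:
    h *= 20 < nodes
    y = h
else:
    h -= 21
h = y % h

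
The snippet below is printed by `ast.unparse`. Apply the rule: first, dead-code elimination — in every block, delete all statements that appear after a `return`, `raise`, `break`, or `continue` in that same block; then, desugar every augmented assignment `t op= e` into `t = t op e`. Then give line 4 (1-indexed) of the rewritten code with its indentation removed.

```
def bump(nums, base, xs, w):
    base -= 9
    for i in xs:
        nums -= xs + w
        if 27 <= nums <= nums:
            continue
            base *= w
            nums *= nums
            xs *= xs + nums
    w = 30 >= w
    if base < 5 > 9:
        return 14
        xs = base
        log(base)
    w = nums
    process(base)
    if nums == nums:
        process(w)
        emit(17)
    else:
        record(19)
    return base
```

Transformed code:
def bump(nums, base, xs, w):
    base = base - 9
    for i in xs:
        nums = nums - (xs + w)
        if 27 <= nums <= nums:
            continue
    w = 30 >= w
    if base < 5 > 9:
        return 14
    w = nums
    process(base)
    if nums == nums:
        process(w)
        emit(17)
    else:
        record(19)
    return base

nums = nums - (xs + w)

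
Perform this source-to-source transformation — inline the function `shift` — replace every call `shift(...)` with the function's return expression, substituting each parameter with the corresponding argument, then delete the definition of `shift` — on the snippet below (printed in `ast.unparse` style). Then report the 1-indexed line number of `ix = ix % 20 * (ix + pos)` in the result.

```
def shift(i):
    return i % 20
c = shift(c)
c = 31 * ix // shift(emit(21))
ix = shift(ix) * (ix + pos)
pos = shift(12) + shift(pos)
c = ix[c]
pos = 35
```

3

Transformed code:
c = c % 20
c = 31 * ix // (emit(21) % 20)
ix = ix % 20 * (ix + pos)
pos = 12 % 20 + pos % 20
c = ix[c]
pos = 35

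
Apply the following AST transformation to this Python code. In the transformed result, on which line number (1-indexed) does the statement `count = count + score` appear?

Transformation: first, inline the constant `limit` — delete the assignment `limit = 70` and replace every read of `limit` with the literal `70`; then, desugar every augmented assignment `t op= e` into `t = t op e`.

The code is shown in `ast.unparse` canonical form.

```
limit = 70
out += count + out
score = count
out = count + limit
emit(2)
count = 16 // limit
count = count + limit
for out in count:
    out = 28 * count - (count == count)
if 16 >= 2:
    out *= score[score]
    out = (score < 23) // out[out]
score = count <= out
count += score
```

Transformed code:
out = out + (count + out)
score = count
out = count + 70
emit(2)
count = 16 // 70
count = count + 70
for out in count:
    out = 28 * count - (count == count)
if 16 >= 2:
    out = out * score[score]
    out = (score < 23) // out[out]
score = count <= out
count = count + score

13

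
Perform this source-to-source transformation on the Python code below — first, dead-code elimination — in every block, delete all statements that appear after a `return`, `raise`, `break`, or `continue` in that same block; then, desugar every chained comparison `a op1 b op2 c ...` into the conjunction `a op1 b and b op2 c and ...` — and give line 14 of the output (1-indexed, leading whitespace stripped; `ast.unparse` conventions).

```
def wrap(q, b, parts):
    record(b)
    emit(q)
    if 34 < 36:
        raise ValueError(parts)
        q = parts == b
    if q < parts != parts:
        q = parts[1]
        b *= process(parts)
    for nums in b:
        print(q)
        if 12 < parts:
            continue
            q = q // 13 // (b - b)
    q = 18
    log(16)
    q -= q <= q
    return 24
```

Transformed code:
def wrap(q, b, parts):
    record(b)
    emit(q)
    if 34 < 36:
        raise ValueError(parts)
    if q < parts and parts != parts:
        q = parts[1]
        b *= process(parts)
    for nums in b:
        print(q)
        if 12 < parts:
            continue
    q = 18
    log(16)
    q -= q <= q
    return 24

log(16)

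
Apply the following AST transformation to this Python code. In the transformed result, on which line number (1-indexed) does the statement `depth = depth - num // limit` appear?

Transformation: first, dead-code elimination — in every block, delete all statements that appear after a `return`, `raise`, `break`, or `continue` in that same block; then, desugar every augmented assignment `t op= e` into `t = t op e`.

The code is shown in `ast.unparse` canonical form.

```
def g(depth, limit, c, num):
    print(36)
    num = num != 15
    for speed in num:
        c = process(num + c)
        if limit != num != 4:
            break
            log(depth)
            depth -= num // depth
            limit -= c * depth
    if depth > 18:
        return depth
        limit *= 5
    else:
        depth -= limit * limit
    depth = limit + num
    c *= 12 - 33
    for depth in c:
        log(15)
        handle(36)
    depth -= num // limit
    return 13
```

17

Transformed code:
def g(depth, limit, c, num):
    print(36)
    num = num != 15
    for speed in num:
        c = process(num + c)
        if limit != num != 4:
            break
    if depth > 18:
        return depth
    else:
        depth = depth - limit * limit
    depth = limit + num
    c = c * (12 - 33)
    for depth in c:
        log(15)
        handle(36)
    depth = depth - num // limit
    return 13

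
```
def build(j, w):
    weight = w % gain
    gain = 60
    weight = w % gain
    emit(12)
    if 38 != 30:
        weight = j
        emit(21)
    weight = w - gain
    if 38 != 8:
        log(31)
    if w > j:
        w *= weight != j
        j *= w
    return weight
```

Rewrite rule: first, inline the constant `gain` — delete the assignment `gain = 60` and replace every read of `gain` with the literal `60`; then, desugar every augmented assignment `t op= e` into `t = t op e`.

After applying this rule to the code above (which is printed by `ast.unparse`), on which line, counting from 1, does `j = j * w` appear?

Transformed code:
def build(j, w):
    weight = w % 60
    weight = w % 60
    emit(12)
    if 38 != 30:
        weight = j
        emit(21)
    weight = w - 60
    if 38 != 8:
        log(31)
    if w > j:
        w = w * (weight != j)
        j = j * w
    return weight

13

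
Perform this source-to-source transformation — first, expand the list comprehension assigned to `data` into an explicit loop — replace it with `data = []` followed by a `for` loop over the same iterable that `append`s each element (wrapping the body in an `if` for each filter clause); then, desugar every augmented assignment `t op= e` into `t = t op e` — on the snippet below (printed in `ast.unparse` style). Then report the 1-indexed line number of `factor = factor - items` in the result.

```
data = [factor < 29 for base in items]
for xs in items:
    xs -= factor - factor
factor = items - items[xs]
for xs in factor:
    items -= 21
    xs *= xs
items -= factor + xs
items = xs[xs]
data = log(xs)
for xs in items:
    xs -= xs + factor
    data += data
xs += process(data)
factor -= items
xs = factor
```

Transformed code:
data = []
for base in items:
    data.append(factor < 29)
for xs in items:
    xs = xs - (factor - factor)
factor = items - items[xs]
for xs in factor:
    items = items - 21
    xs = xs * xs
items = items - (factor + xs)
items = xs[xs]
data = log(xs)
for xs in items:
    xs = xs - (xs + factor)
    data = data + data
xs = xs + process(data)
factor = factor - items
xs = factor

17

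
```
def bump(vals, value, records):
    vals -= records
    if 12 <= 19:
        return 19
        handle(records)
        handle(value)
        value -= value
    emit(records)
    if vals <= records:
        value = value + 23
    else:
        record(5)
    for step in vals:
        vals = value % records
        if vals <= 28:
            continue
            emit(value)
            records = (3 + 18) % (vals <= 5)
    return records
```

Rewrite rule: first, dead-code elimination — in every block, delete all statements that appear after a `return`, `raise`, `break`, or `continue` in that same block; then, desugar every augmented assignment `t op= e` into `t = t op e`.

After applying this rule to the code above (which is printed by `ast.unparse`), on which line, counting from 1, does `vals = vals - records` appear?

2

Transformed code:
def bump(vals, value, records):
    vals = vals - records
    if 12 <= 19:
        return 19
    emit(records)
    if vals <= records:
        value = value + 23
    else:
        record(5)
    for step in vals:
        vals = value % records
        if vals <= 28:
            continue
    return records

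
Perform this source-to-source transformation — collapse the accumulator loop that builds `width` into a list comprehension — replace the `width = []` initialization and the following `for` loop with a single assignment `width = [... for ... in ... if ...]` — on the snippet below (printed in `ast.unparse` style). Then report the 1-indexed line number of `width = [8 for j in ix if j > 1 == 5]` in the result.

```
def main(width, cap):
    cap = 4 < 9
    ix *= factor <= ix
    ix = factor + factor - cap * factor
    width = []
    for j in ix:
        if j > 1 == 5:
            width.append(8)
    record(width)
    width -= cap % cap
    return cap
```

Transformed code:
def main(width, cap):
    cap = 4 < 9
    ix *= factor <= ix
    ix = factor + factor - cap * factor
    width = [8 for j in ix if j > 1 == 5]
    record(width)
    width -= cap % cap
    return cap

5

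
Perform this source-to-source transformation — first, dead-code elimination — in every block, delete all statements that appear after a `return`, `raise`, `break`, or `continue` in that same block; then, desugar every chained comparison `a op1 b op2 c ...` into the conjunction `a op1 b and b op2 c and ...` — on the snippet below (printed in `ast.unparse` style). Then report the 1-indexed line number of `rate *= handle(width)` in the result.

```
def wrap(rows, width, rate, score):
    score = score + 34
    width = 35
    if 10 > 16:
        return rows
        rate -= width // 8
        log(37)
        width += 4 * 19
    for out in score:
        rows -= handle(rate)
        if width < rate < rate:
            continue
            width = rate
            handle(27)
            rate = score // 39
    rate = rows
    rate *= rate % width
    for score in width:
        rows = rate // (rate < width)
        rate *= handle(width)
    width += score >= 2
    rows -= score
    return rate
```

Transformed code:
def wrap(rows, width, rate, score):
    score = score + 34
    width = 35
    if 10 > 16:
        return rows
    for out in score:
        rows -= handle(rate)
        if width < rate and rate < rate:
            continue
    rate = rows
    rate *= rate % width
    for score in width:
        rows = rate // (rate < width)
        rate *= handle(width)
    width += score >= 2
    rows -= score
    return rate

14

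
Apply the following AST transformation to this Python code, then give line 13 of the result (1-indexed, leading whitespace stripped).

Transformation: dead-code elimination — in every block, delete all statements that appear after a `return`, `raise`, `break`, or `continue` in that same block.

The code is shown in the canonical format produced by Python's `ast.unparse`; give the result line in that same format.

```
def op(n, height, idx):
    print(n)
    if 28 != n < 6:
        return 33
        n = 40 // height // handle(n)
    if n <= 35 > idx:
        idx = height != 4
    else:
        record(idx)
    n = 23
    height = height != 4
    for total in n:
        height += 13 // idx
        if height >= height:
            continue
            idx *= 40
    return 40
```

if height >= height:

Transformed code:
def op(n, height, idx):
    print(n)
    if 28 != n < 6:
        return 33
    if n <= 35 > idx:
        idx = height != 4
    else:
        record(idx)
    n = 23
    height = height != 4
    for total in n:
        height += 13 // idx
        if height >= height:
            continue
    return 40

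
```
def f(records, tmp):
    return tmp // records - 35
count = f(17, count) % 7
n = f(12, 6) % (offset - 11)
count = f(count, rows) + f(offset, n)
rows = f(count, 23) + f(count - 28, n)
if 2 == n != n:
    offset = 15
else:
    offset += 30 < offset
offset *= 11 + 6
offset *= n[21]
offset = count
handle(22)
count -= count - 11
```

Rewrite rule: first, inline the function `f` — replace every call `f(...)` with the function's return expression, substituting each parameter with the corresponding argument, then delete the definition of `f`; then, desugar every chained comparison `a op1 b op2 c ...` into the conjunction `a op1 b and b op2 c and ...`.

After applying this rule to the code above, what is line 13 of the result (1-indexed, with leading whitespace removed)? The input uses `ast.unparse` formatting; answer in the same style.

count -= count - 11

Transformed code:
count = (count // 17 - 35) % 7
n = (6 // 12 - 35) % (offset - 11)
count = rows // count - 35 + (n // offset - 35)
rows = 23 // count - 35 + (n // (count - 28) - 35)
if 2 == n and n != n:
    offset = 15
else:
    offset += 30 < offset
offset *= 11 + 6
offset *= n[21]
offset = count
handle(22)
count -= count - 11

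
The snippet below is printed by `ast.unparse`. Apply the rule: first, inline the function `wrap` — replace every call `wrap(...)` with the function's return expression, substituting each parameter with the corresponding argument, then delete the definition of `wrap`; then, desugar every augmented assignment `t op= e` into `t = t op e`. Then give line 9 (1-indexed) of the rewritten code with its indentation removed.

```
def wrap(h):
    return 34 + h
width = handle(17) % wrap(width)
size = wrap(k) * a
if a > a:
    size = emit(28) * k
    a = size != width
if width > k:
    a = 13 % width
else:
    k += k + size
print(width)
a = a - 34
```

k = k + (k + size)

Transformed code:
width = handle(17) % (34 + width)
size = (34 + k) * a
if a > a:
    size = emit(28) * k
    a = size != width
if width > k:
    a = 13 % width
else:
    k = k + (k + size)
print(width)
a = a - 34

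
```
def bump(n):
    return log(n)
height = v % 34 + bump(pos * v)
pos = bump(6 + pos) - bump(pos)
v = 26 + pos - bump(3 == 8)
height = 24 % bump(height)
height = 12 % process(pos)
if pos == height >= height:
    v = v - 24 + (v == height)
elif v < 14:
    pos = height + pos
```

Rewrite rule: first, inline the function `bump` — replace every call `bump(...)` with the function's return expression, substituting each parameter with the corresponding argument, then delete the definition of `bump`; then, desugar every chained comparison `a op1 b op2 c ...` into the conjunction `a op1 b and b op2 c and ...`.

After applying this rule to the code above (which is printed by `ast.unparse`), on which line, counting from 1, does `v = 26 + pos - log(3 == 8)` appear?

3

Transformed code:
height = v % 34 + log(pos * v)
pos = log(6 + pos) - log(pos)
v = 26 + pos - log(3 == 8)
height = 24 % log(height)
height = 12 % process(pos)
if pos == height and height >= height:
    v = v - 24 + (v == height)
elif v < 14:
    pos = height + pos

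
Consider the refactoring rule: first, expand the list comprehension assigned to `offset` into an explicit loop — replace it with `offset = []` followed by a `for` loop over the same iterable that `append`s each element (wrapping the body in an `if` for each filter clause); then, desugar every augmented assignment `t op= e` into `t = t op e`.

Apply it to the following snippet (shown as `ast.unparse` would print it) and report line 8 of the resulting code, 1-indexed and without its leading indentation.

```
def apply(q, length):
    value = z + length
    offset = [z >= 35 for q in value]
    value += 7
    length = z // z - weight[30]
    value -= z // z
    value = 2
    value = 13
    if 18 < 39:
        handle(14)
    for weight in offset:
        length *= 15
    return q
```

Transformed code:
def apply(q, length):
    value = z + length
    offset = []
    for q in value:
        offset.append(z >= 35)
    value = value + 7
    length = z // z - weight[30]
    value = value - z // z
    value = 2
    value = 13
    if 18 < 39:
        handle(14)
    for weight in offset:
        length = length * 15
    return q

value = value - z // z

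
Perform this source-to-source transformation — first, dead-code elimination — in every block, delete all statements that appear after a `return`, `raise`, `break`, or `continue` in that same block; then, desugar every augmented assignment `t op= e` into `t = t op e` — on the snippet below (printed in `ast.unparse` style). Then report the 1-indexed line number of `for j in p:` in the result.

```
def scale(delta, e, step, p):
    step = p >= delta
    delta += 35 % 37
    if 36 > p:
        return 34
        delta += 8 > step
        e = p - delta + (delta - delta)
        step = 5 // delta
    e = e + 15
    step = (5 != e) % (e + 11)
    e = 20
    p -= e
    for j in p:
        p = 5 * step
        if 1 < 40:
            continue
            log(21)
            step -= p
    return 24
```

Transformed code:
def scale(delta, e, step, p):
    step = p >= delta
    delta = delta + 35 % 37
    if 36 > p:
        return 34
    e = e + 15
    step = (5 != e) % (e + 11)
    e = 20
    p = p - e
    for j in p:
        p = 5 * step
        if 1 < 40:
            continue
    return 24

10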